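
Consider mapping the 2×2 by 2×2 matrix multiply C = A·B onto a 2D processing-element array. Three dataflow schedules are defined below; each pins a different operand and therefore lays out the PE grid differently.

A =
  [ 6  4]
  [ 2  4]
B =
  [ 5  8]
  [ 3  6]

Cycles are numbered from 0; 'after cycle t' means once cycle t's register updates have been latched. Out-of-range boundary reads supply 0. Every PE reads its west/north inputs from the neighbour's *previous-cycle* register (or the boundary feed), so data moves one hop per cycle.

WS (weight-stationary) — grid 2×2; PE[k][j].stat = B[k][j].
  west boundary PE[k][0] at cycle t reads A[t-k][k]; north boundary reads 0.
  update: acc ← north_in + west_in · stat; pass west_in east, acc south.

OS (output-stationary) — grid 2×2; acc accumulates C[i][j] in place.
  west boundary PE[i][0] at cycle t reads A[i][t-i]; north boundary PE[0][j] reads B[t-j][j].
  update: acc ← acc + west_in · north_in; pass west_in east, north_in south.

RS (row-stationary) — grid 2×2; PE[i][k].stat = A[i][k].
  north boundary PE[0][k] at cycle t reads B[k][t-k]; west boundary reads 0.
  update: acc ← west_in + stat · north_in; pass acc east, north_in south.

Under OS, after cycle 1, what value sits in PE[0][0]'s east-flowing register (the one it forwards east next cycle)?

Tracing OS — 2×2 array, target PE[0][0]:
  0: (0,0).acc=30  regs=<6,5>
  1: (0,0).acc=42  regs=<4,3>

register = 4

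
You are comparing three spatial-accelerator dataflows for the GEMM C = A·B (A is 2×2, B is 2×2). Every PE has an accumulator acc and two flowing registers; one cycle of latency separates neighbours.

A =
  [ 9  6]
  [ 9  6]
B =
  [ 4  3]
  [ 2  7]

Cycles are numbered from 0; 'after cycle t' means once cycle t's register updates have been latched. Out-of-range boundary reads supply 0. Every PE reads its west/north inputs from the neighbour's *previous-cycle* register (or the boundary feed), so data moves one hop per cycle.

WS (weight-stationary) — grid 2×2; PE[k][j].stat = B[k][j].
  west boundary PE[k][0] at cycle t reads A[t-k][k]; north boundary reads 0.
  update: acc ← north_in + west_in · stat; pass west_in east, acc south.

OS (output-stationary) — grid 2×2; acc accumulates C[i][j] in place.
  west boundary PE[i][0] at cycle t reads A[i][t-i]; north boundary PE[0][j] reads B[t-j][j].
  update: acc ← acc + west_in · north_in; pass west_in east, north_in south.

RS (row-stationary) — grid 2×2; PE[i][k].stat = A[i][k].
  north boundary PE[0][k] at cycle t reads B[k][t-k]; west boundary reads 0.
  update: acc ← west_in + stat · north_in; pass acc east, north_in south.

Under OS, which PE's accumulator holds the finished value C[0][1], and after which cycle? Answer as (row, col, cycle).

(row, col, cycle) = (0, 1, 2)

OS — PE[0][1] is where C[0][1] collects:
  after 0 — PE[0][1] acc=0, pass-E 0, pass-S 0
  after 1 — PE[0][1] acc=27, pass-E 9, pass-S 3
  after 2 — PE[0][1] acc=69, pass-E 6, pass-S 7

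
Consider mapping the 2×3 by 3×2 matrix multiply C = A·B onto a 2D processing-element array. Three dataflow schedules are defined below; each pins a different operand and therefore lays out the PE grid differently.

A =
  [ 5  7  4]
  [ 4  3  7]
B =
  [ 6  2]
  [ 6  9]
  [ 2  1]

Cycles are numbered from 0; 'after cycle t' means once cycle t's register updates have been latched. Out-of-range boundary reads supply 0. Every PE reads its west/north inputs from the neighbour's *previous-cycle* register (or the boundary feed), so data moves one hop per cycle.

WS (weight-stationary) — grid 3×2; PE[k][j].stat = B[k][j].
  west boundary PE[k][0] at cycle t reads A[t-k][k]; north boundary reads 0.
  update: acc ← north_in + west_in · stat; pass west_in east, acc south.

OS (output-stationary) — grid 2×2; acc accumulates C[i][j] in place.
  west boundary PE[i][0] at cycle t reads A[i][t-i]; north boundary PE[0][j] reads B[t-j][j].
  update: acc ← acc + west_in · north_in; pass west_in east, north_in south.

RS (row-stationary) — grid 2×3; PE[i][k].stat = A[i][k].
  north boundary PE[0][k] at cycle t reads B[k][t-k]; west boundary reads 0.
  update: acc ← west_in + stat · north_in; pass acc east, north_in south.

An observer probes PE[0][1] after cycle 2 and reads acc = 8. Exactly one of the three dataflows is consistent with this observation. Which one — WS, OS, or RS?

dataflow = WS

— WS: 3×2; PE[0][1] trace:
  step 0 · PE0,1: acc=0; fwd→0 fwd↓0
  step 1 · PE0,1: acc=10; fwd→5 fwd↓10
  step 2 · PE0,1: acc=8; fwd→4 fwd↓8
— OS: 2×2; PE[0][1] trace:
  step 0 · PE0,1: acc=0; fwd→0 fwd↓0
  step 1 · PE0,1: acc=10; fwd→5 fwd↓2
  step 2 · PE0,1: acc=73; fwd→7 fwd↓9
— RS: 2×3; PE[0][1] trace:
  step 0 · PE0,1: acc=0; fwd→0 fwd↓0
  step 1 · PE0,1: acc=72; fwd→72 fwd↓6
  step 2 · PE0,1: acc=73; fwd→73 fwd↓9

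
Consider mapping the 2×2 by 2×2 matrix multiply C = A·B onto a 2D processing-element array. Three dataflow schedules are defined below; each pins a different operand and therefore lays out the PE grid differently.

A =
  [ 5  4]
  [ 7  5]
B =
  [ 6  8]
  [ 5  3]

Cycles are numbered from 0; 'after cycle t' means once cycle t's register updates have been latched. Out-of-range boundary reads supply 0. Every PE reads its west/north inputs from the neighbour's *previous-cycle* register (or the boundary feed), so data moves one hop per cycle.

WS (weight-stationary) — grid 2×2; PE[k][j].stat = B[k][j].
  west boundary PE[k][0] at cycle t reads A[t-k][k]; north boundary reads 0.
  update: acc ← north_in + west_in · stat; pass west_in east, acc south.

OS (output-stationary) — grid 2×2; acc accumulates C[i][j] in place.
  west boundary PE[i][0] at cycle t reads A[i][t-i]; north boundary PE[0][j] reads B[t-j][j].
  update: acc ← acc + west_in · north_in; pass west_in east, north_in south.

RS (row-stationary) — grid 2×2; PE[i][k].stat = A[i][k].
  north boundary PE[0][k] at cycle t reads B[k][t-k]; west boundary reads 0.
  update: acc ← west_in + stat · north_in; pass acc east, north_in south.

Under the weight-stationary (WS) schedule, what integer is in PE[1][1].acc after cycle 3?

WS on a 2×2 grid — tracing PE[1][1] and its feeders:
  cycle 0: PE[0][1] → acc 0, east 0, south 0
  cycle 0: PE[1][0] → acc 0, east 0, south 0
  cycle 0: PE[1][1] → acc 0, east 0, south 0
  cycle 1: PE[0][1] → acc 40, east 5, south 40
  cycle 1: PE[1][0] → acc 50, east 4, south 50
  cycle 1: PE[1][1] → acc 0, east 0, south 0
  cycle 2: PE[0][1] → acc 56, east 7, south 56
  cycle 2: PE[1][0] → acc 67, east 5, south 67
  cycle 2: PE[1][1] → acc 52, east 4, south 52
  cycle 3: PE[0][1] → acc 0, east 0, south 0
  cycle 3: PE[1][0] → acc 0, east 0, south 0
  cycle 3: PE[1][1] → acc 71, east 5, south 71

PE[1][1].acc = 71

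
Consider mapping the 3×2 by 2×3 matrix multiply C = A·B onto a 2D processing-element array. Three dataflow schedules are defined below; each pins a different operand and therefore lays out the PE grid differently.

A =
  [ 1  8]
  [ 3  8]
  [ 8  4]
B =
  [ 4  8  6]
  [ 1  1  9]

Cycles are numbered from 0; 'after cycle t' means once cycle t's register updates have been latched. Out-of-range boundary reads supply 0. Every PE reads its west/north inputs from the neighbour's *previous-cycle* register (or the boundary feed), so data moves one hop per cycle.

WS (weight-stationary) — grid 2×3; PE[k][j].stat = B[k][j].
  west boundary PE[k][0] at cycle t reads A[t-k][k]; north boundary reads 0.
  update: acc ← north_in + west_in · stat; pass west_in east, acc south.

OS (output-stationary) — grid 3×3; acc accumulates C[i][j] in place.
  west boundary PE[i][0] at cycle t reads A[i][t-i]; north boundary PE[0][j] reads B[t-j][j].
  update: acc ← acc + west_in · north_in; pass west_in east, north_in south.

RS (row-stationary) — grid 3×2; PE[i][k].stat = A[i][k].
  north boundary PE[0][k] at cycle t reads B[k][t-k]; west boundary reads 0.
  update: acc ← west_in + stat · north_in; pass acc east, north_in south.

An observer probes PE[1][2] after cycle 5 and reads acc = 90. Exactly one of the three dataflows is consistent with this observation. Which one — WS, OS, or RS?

WS (2×3 grid), PE[1][2]:
  c0 r1c2: 0 / 0 / 0
  c1 r1c2: 0 / 0 / 0
  c2 r1c2: 0 / 0 / 0
  c3 r1c2: 78 / 8 / 78
  c4 r1c2: 90 / 8 / 90
  c5 r1c2: 84 / 4 / 84
OS (3×3 grid), PE[1][2]:
  c0 r1c2: 0 / 0 / 0
  c1 r1c2: 0 / 0 / 0
  c2 r1c2: 0 / 0 / 0
  c3 r1c2: 18 / 3 / 6
  c4 r1c2: 90 / 8 / 9
  c5 r1c2: 90 / 0 / 0
RS: PE[1][2] is outside its 3×2 grid.

dataflow = OS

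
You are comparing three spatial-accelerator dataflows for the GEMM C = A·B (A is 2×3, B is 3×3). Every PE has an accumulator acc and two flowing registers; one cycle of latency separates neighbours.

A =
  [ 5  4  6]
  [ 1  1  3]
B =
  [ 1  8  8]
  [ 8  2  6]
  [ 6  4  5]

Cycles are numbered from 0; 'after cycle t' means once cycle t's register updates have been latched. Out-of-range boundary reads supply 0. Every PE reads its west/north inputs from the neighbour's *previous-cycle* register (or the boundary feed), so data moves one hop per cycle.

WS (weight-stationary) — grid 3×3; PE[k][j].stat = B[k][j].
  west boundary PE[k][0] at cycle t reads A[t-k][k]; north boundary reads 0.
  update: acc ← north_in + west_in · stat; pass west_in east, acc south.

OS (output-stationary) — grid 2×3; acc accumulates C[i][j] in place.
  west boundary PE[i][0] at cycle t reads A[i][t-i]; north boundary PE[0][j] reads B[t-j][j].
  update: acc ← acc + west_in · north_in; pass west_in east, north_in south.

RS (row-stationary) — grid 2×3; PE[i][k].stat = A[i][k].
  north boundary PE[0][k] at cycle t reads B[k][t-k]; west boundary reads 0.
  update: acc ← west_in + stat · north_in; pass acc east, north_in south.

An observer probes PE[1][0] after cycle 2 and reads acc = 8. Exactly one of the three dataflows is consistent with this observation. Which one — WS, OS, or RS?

dataflow = RS

WS [3×3] PE[1][0] across cycles:
  cycle 0: PE[1][0] → acc 0, east 0, south 0
  cycle 1: PE[1][0] → acc 37, east 4, south 37
  cycle 2: PE[1][0] → acc 9, east 1, south 9
OS [2×3] PE[1][0] across cycles:
  cycle 0: PE[1][0] → acc 0, east 0, south 0
  cycle 1: PE[1][0] → acc 1, east 1, south 1
  cycle 2: PE[1][0] → acc 9, east 1, south 8
RS [2×3] PE[1][0] across cycles:
  cycle 0: PE[1][0] → acc 0, east 0, south 0
  cycle 1: PE[1][0] → acc 1, east 1, south 1
  cycle 2: PE[1][0] → acc 8, east 8, south 8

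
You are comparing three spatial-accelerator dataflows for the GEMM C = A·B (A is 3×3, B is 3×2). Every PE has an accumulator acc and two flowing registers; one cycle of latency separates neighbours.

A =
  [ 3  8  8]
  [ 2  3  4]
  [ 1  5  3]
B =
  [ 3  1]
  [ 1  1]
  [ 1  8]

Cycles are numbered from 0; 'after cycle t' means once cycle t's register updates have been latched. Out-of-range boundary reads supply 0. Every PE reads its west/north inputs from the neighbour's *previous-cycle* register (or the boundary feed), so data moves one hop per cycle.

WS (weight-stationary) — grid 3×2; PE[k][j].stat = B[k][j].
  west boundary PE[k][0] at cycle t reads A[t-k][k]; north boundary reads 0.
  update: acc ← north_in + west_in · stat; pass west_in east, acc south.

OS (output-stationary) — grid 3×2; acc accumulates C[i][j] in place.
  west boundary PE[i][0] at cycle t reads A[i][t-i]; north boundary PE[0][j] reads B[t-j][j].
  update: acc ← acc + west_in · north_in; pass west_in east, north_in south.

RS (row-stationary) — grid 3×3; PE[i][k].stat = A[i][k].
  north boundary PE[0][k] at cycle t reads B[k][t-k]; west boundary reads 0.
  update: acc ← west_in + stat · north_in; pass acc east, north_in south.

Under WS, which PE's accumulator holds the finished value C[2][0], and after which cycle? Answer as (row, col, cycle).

(row, col, cycle) = (2, 0, 4)

WS: C[2][0] accumulates in PE[2][0]:
  cycle 0: PE[2][0] → acc 0, east 0, south 0
  cycle 1: PE[2][0] → acc 0, east 0, south 0
  cycle 2: PE[2][0] → acc 25, east 8, south 25
  cycle 3: PE[2][0] → acc 13, east 4, south 13
  cycle 4: PE[2][0] → acc 11, east 3, south 11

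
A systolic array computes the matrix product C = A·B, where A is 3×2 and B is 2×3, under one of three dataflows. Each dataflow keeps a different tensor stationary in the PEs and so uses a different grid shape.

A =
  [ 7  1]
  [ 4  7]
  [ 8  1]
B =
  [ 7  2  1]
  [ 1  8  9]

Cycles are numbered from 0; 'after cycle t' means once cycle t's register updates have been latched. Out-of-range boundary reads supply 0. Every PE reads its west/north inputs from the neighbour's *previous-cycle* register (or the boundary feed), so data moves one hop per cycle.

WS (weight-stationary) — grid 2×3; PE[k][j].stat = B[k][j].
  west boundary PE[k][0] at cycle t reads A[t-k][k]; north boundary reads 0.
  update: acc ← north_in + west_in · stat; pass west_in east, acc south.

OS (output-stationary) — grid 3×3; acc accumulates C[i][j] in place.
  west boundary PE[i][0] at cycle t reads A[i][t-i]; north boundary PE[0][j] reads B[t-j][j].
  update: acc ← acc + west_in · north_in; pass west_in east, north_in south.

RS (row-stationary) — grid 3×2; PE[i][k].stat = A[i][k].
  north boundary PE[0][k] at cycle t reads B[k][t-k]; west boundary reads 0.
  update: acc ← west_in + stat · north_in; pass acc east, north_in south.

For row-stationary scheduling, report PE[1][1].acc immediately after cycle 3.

PE[1][1].acc = 64

RS 3×2: PE[1][1] cycle-by-cycle (with neighbour feeds):
  after 0 — PE[0][1] acc=0, pass-E 0, pass-S 0
  after 0 — PE[1][0] acc=0, pass-E 0, pass-S 0
  after 0 — PE[1][1] acc=0, pass-E 0, pass-S 0
  after 1 — PE[0][1] acc=50, pass-E 50, pass-S 1
  after 1 — PE[1][0] acc=28, pass-E 28, pass-S 7
  after 1 — PE[1][1] acc=0, pass-E 0, pass-S 0
  after 2 — PE[0][1] acc=22, pass-E 22, pass-S 8
  after 2 — PE[1][0] acc=8, pass-E 8, pass-S 2
  after 2 — PE[1][1] acc=35, pass-E 35, pass-S 1
  after 3 — PE[0][1] acc=16, pass-E 16, pass-S 9
  after 3 — PE[1][0] acc=4, pass-E 4, pass-S 1
  after 3 — PE[1][1] acc=64, pass-E 64, pass-S 8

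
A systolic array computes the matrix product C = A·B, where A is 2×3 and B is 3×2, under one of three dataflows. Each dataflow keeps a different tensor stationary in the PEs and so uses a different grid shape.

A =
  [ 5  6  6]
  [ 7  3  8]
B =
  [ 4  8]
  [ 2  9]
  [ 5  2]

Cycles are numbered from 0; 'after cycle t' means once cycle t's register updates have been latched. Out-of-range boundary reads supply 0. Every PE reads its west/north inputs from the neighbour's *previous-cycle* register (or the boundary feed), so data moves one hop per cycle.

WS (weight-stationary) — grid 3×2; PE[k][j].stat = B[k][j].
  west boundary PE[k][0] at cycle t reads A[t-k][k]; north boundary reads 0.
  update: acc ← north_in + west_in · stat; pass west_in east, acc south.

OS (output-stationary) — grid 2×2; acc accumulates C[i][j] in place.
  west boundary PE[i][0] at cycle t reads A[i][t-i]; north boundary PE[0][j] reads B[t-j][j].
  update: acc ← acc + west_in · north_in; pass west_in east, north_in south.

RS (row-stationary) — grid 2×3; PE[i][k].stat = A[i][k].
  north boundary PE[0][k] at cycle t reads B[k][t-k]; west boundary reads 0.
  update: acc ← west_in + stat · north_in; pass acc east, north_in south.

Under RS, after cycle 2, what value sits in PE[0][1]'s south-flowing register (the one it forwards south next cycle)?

RS on a 2×3 grid — tracing PE[0][1] and its feeders:
  [0] (0,0) acc=20 (h:20 v:4)
  [0] (0,1) acc=0 (h:0 v:0)
  [1] (0,0) acc=40 (h:40 v:8)
  [1] (0,1) acc=32 (h:32 v:2)
  [2] (0,0) acc=0 (h:0 v:0)
  [2] (0,1) acc=94 (h:94 v:9)

register = 9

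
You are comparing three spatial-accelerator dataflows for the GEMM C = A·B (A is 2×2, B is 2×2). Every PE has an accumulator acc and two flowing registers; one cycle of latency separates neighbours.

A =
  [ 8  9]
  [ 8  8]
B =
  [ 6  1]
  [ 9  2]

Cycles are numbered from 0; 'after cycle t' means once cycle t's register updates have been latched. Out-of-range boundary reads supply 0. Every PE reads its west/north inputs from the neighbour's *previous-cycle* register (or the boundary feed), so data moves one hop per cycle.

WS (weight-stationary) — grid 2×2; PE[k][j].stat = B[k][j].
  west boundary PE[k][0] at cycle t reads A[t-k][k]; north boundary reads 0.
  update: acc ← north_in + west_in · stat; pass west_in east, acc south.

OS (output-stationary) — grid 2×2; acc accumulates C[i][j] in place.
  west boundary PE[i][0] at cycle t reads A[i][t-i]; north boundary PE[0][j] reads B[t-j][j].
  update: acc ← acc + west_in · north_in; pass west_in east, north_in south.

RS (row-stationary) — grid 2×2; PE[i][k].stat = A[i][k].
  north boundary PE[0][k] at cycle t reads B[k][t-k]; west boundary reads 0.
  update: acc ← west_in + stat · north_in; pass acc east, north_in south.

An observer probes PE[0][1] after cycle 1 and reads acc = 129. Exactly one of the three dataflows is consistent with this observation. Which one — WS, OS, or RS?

— WS: 2×2; PE[0][1] trace:
  step 0 · PE0,1: acc=0; fwd→0 fwd↓0
  step 1 · PE0,1: acc=8; fwd→8 fwd↓8
— OS: 2×2; PE[0][1] trace:
  step 0 · PE0,1: acc=0; fwd→0 fwd↓0
  step 1 · PE0,1: acc=8; fwd→8 fwd↓1
— RS: 2×2; PE[0][1] trace:
  step 0 · PE0,1: acc=0; fwd→0 fwd↓0
  step 1 · PE0,1: acc=129; fwd→129 fwd↓9

dataflow = RS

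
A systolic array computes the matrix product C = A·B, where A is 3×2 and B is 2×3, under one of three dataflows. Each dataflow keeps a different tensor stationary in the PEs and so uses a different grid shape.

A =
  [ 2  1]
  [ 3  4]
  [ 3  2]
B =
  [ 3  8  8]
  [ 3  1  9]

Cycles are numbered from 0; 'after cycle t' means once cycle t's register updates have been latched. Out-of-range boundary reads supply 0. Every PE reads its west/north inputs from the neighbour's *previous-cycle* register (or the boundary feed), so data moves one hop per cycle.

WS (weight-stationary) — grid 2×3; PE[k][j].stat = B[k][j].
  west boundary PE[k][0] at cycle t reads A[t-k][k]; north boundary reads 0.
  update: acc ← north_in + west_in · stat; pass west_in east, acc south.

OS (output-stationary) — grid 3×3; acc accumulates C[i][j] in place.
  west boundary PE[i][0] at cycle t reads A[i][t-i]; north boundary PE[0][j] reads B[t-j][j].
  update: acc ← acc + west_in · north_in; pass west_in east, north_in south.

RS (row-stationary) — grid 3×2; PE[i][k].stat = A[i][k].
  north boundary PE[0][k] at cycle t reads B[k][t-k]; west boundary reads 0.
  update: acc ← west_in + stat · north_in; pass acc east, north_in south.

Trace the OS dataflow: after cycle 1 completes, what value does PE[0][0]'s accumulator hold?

Tracing OS — 3×3 array, target PE[0][0]:
  [0] (0,0) acc=6 (h:2 v:3)
  [1] (0,0) acc=9 (h:1 v:3)

PE[0][0].acc = 9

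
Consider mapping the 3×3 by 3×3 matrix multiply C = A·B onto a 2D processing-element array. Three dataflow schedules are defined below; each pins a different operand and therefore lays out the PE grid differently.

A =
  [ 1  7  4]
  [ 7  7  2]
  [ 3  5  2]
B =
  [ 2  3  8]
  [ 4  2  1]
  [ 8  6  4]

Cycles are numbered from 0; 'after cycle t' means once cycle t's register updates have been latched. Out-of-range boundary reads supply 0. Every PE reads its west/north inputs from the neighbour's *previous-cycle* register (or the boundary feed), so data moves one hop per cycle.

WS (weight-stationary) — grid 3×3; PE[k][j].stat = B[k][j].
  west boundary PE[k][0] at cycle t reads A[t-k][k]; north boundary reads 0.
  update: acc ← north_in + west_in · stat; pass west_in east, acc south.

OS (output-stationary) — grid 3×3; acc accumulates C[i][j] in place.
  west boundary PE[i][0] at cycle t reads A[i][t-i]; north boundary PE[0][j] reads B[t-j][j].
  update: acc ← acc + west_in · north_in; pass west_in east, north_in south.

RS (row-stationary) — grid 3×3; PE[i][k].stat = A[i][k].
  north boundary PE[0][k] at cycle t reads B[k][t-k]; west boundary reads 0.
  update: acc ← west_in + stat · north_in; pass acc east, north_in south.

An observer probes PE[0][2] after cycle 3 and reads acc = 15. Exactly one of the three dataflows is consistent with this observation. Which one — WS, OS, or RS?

dataflow = OS

— WS: 3×3; PE[0][2] trace:
  0: (0,2).acc=0  regs=<0,0>
  1: (0,2).acc=0  regs=<0,0>
  2: (0,2).acc=8  regs=<1,8>
  3: (0,2).acc=56  regs=<7,56>
— OS: 3×3; PE[0][2] trace:
  0: (0,2).acc=0  regs=<0,0>
  1: (0,2).acc=0  regs=<0,0>
  2: (0,2).acc=8  regs=<1,8>
  3: (0,2).acc=15  regs=<7,1>
— RS: 3×3; PE[0][2] trace:
  0: (0,2).acc=0  regs=<0,0>
  1: (0,2).acc=0  regs=<0,0>
  2: (0,2).acc=62  regs=<62,8>
  3: (0,2).acc=41  regs=<41,6>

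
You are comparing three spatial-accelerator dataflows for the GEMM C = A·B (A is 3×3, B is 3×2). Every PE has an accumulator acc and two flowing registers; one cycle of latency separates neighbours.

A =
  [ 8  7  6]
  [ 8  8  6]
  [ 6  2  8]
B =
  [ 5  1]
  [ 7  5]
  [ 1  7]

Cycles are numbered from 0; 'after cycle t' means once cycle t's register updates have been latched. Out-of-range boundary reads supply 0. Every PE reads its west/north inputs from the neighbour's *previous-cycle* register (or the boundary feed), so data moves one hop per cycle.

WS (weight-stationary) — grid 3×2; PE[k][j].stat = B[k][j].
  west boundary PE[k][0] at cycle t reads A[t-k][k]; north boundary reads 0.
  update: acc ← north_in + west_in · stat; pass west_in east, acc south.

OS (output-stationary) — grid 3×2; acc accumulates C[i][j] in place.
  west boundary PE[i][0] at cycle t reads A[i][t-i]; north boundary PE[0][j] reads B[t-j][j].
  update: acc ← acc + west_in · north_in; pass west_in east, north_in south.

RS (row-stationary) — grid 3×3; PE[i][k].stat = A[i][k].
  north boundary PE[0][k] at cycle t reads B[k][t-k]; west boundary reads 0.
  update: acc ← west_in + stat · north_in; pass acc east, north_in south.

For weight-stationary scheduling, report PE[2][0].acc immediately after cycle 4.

Tracing WS — 3×2 array, target PE[2][0]:
  c0 r1c0: 0 / 0 / 0
  c0 r2c0: 0 / 0 / 0
  c1 r1c0: 89 / 7 / 89
  c1 r2c0: 0 / 0 / 0
  c2 r1c0: 96 / 8 / 96
  c2 r2c0: 95 / 6 / 95
  c3 r1c0: 44 / 2 / 44
  c3 r2c0: 102 / 6 / 102
  c4 r1c0: 0 / 0 / 0
  c4 r2c0: 52 / 8 / 52

PE[2][0].acc = 52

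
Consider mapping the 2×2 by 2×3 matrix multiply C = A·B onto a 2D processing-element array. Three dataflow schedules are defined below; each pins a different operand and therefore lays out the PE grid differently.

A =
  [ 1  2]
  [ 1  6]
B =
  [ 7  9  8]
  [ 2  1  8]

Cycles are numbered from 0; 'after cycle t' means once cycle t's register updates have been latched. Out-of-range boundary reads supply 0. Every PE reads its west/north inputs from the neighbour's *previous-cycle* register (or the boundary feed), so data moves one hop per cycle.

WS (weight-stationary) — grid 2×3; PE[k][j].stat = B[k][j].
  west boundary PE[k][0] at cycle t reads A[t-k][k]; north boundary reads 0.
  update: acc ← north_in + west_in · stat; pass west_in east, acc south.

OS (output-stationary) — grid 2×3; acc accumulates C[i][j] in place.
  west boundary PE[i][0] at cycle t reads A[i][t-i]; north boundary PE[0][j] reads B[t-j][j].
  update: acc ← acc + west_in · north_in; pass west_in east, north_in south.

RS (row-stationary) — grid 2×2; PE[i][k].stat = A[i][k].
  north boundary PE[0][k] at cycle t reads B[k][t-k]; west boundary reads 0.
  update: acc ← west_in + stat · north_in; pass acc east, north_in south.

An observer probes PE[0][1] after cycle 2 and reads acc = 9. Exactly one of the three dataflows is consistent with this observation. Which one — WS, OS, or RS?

WS [2×3] PE[0][1] across cycles:
  0: (0,1).acc=0  regs=<0,0>
  1: (0,1).acc=9  regs=<1,9>
  2: (0,1).acc=9  regs=<1,9>
OS [2×3] PE[0][1] across cycles:
  0: (0,1).acc=0  regs=<0,0>
  1: (0,1).acc=9  regs=<1,9>
  2: (0,1).acc=11  regs=<2,1>
RS [2×2] PE[0][1] across cycles:
  0: (0,1).acc=0  regs=<0,0>
  1: (0,1).acc=11  regs=<11,2>
  2: (0,1).acc=11  regs=<11,1>

dataflow = WS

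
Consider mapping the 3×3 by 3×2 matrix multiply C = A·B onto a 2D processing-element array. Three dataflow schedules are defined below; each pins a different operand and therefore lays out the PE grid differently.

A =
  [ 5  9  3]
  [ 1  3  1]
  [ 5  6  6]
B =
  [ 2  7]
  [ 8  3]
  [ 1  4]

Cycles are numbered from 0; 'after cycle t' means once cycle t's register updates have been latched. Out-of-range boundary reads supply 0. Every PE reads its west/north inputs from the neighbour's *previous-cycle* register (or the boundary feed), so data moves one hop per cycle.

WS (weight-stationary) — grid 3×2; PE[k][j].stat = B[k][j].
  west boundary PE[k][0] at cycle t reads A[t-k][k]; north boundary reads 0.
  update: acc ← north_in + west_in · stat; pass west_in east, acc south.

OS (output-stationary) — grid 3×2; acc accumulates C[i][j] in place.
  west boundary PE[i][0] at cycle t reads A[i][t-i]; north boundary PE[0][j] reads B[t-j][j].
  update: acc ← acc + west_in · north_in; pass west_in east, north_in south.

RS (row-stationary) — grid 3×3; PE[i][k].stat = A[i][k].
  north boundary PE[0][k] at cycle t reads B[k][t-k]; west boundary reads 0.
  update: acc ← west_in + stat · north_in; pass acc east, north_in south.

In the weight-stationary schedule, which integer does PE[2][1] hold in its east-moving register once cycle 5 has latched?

register = 6

Tracing WS — 3×2 array, target PE[2][1]:
  0: (1,1).acc=0  regs=<0,0>
  0: (2,0).acc=0  regs=<0,0>
  0: (2,1).acc=0  regs=<0,0>
  1: (1,1).acc=0  regs=<0,0>
  1: (2,0).acc=0  regs=<0,0>
  1: (2,1).acc=0  regs=<0,0>
  2: (1,1).acc=62  regs=<9,62>
  2: (2,0).acc=85  regs=<3,85>
  2: (2,1).acc=0  regs=<0,0>
  3: (1,1).acc=16  regs=<3,16>
  3: (2,0).acc=27  regs=<1,27>
  3: (2,1).acc=74  regs=<3,74>
  4: (1,1).acc=53  regs=<6,53>
  4: (2,0).acc=64  regs=<6,64>
  4: (2,1).acc=20  regs=<1,20>
  5: (1,1).acc=0  regs=<0,0>
  5: (2,0).acc=0  regs=<0,0>
  5: (2,1).acc=77  regs=<6,77>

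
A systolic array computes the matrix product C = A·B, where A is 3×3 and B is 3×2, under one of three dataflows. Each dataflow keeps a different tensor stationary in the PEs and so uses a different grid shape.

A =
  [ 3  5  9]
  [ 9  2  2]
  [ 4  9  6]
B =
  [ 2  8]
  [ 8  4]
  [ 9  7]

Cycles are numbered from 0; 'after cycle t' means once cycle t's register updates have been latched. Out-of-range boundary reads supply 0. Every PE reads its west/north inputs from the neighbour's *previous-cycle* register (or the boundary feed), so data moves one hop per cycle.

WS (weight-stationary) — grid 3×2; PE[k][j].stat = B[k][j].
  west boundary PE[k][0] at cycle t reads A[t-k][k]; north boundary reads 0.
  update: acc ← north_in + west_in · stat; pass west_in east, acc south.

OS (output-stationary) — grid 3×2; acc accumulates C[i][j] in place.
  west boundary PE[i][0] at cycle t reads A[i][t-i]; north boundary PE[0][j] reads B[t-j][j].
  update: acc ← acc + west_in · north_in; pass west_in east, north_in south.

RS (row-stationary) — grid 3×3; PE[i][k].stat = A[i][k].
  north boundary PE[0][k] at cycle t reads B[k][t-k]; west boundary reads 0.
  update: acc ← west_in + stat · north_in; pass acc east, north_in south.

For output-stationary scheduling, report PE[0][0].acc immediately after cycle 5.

PE[0][0].acc = 127

OS on a 3×2 grid — tracing PE[0][0] and its feeders:
  c0 r0c0: 6 / 3 / 2
  c1 r0c0: 46 / 5 / 8
  c2 r0c0: 127 / 9 / 9
  c3 r0c0: 127 / 0 / 0
  c4 r0c0: 127 / 0 / 0
  c5 r0c0: 127 / 0 / 0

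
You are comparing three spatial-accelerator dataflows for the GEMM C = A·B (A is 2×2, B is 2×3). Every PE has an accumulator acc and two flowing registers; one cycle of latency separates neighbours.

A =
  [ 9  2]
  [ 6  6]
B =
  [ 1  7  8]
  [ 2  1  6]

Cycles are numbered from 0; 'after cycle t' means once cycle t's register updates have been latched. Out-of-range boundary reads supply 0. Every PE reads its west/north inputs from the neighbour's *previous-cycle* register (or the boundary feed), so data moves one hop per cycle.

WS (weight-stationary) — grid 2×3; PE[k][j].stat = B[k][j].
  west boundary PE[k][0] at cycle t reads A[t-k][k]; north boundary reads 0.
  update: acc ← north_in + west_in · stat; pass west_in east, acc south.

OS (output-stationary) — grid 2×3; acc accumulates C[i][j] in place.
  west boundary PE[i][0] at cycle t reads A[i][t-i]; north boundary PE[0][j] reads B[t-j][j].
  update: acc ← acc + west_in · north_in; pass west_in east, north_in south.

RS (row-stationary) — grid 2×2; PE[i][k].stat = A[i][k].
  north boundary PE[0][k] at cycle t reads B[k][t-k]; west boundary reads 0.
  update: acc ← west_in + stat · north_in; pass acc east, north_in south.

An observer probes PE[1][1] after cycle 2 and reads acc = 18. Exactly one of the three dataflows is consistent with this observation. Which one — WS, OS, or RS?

WS (2×3 grid), PE[1][1]:
  c0 r1c1: 0 / 0 / 0
  c1 r1c1: 0 / 0 / 0
  c2 r1c1: 65 / 2 / 65
OS (2×3 grid), PE[1][1]:
  c0 r1c1: 0 / 0 / 0
  c1 r1c1: 0 / 0 / 0
  c2 r1c1: 42 / 6 / 7
RS (2×2 grid), PE[1][1]:
  c0 r1c1: 0 / 0 / 0
  c1 r1c1: 0 / 0 / 0
  c2 r1c1: 18 / 18 / 2

dataflow = RS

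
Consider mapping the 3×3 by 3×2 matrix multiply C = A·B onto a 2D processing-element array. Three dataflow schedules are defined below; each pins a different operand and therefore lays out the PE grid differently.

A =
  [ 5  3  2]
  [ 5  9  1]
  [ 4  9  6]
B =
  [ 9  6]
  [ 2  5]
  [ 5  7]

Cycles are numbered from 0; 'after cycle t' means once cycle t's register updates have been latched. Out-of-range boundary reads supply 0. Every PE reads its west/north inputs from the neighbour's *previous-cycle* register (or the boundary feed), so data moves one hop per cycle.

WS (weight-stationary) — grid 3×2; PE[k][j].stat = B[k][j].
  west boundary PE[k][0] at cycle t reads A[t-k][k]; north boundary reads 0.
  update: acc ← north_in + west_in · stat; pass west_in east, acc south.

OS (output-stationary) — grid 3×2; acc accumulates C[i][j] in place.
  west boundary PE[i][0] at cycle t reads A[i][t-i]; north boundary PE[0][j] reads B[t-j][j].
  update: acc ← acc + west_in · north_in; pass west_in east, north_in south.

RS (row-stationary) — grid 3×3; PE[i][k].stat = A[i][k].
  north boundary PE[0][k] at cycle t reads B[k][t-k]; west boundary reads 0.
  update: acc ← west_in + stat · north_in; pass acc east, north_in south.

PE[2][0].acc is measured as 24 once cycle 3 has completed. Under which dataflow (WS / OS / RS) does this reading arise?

— WS: 3×2; PE[2][0] trace:
  @0  [2,0]  acc 0  |  →0  ↓0
  @1  [2,0]  acc 0  |  →0  ↓0
  @2  [2,0]  acc 61  |  →2  ↓61
  @3  [2,0]  acc 68  |  →1  ↓68
— OS: 3×2; PE[2][0] trace:
  @0  [2,0]  acc 0  |  →0  ↓0
  @1  [2,0]  acc 0  |  →0  ↓0
  @2  [2,0]  acc 36  |  →4  ↓9
  @3  [2,0]  acc 54  |  →9  ↓2
— RS: 3×3; PE[2][0] trace:
  @0  [2,0]  acc 0  |  →0  ↓0
  @1  [2,0]  acc 0  |  →0  ↓0
  @2  [2,0]  acc 36  |  →36  ↓9
  @3  [2,0]  acc 24  |  →24  ↓6

dataflow = RS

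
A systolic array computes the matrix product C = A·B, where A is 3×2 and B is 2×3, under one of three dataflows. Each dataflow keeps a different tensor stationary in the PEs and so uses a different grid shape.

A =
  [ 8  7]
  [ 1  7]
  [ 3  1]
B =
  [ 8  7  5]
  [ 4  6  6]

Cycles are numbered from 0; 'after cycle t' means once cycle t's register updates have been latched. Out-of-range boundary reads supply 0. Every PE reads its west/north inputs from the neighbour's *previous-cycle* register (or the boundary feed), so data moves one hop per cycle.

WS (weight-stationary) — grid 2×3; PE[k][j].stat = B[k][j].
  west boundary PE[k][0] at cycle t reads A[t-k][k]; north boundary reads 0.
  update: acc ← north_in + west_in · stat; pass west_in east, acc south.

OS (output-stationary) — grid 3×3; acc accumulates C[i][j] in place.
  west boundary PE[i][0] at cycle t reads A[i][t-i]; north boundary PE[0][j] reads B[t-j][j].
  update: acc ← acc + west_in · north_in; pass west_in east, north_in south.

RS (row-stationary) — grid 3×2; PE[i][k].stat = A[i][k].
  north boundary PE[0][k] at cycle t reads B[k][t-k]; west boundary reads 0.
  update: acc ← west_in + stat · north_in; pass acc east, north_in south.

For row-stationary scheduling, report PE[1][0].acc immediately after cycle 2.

PE[1][0].acc = 7

RS on a 3×2 grid — tracing PE[1][0] and its feeders:
  0: (0,0).acc=64  regs=<64,8>
  0: (1,0).acc=0  regs=<0,0>
  1: (0,0).acc=56  regs=<56,7>
  1: (1,0).acc=8  regs=<8,8>
  2: (0,0).acc=40  regs=<40,5>
  2: (1,0).acc=7  regs=<7,7>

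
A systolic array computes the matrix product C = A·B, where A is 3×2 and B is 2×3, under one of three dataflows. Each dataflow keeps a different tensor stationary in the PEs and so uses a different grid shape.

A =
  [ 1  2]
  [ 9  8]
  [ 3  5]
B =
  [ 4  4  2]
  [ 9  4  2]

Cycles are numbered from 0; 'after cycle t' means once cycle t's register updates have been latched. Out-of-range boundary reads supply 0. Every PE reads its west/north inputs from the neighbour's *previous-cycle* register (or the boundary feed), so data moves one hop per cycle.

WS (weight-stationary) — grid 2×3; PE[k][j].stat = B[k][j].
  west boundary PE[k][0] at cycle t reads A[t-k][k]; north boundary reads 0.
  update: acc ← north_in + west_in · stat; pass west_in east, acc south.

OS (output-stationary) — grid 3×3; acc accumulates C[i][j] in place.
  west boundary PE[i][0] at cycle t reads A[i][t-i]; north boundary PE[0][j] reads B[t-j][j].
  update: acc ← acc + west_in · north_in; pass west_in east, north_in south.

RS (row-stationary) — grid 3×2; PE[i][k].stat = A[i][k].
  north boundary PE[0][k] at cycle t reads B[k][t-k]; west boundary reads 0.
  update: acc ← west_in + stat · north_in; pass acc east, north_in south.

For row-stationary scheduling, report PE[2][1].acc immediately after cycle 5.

RS (3×2). Following PE[2][1] plus its west/north inputs:
  t=0 PE[1][1]: acc=0 h=0 v=0
  t=0 PE[2][0]: acc=0 h=0 v=0
  t=0 PE[2][1]: acc=0 h=0 v=0
  t=1 PE[1][1]: acc=0 h=0 v=0
  t=1 PE[2][0]: acc=0 h=0 v=0
  t=1 PE[2][1]: acc=0 h=0 v=0
  t=2 PE[1][1]: acc=108 h=108 v=9
  t=2 PE[2][0]: acc=12 h=12 v=4
  t=2 PE[2][1]: acc=0 h=0 v=0
  t=3 PE[1][1]: acc=68 h=68 v=4
  t=3 PE[2][0]: acc=12 h=12 v=4
  t=3 PE[2][1]: acc=57 h=57 v=9
  t=4 PE[1][1]: acc=34 h=34 v=2
  t=4 PE[2][0]: acc=6 h=6 v=2
  t=4 PE[2][1]: acc=32 h=32 v=4
  t=5 PE[1][1]: acc=0 h=0 v=0
  t=5 PE[2][0]: acc=0 h=0 v=0
  t=5 PE[2][1]: acc=16 h=16 v=2

PE[2][1].acc = 16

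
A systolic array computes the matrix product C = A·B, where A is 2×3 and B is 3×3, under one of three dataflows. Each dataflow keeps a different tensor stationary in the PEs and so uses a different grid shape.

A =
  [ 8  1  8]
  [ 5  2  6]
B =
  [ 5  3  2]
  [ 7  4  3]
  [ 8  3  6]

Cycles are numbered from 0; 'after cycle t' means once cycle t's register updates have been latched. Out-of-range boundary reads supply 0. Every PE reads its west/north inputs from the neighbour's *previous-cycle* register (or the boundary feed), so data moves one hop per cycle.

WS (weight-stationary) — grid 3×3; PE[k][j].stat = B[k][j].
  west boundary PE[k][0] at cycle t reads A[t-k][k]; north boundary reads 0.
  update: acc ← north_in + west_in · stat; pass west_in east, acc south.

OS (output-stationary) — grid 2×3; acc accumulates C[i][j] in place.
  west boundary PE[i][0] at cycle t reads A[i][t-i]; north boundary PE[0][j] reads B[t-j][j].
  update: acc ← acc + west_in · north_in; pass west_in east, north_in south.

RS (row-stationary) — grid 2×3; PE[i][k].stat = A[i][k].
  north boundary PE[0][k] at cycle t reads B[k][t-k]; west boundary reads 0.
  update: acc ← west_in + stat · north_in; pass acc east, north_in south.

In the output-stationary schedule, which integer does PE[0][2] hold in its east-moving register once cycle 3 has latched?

Tracing OS — 2×3 array, target PE[0][2]:
  t=0 PE[0][1]: acc=0 h=0 v=0
  t=0 PE[0][2]: acc=0 h=0 v=0
  t=1 PE[0][1]: acc=24 h=8 v=3
  t=1 PE[0][2]: acc=0 h=0 v=0
  t=2 PE[0][1]: acc=28 h=1 v=4
  t=2 PE[0][2]: acc=16 h=8 v=2
  t=3 PE[0][1]: acc=52 h=8 v=3
  t=3 PE[0][2]: acc=19 h=1 v=3

register = 1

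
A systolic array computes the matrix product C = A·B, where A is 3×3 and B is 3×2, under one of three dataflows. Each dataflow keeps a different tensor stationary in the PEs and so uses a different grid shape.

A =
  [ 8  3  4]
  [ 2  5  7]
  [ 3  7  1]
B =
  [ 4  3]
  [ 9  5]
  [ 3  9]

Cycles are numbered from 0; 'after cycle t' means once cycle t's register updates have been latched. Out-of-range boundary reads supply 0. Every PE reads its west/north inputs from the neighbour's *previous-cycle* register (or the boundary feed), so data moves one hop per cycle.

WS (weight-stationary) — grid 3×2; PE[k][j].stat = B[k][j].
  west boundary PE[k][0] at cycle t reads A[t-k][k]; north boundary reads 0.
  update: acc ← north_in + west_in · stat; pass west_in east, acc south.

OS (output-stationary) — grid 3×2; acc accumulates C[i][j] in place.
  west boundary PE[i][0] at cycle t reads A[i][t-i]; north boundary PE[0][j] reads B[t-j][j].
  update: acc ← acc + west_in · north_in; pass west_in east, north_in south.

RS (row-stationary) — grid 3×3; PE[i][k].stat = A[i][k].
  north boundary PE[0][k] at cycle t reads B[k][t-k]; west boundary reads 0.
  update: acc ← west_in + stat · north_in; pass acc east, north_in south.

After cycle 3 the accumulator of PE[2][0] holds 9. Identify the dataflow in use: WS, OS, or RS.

WS [3×2] PE[2][0] across cycles:
  [0] (2,0) acc=0 (h:0 v:0)
  [1] (2,0) acc=0 (h:0 v:0)
  [2] (2,0) acc=71 (h:4 v:71)
  [3] (2,0) acc=74 (h:7 v:74)
OS [3×2] PE[2][0] across cycles:
  [0] (2,0) acc=0 (h:0 v:0)
  [1] (2,0) acc=0 (h:0 v:0)
  [2] (2,0) acc=12 (h:3 v:4)
  [3] (2,0) acc=75 (h:7 v:9)
RS [3×3] PE[2][0] across cycles:
  [0] (2,0) acc=0 (h:0 v:0)
  [1] (2,0) acc=0 (h:0 v:0)
  [2] (2,0) acc=12 (h:12 v:4)
  [3] (2,0) acc=9 (h:9 v:3)

dataflow = RS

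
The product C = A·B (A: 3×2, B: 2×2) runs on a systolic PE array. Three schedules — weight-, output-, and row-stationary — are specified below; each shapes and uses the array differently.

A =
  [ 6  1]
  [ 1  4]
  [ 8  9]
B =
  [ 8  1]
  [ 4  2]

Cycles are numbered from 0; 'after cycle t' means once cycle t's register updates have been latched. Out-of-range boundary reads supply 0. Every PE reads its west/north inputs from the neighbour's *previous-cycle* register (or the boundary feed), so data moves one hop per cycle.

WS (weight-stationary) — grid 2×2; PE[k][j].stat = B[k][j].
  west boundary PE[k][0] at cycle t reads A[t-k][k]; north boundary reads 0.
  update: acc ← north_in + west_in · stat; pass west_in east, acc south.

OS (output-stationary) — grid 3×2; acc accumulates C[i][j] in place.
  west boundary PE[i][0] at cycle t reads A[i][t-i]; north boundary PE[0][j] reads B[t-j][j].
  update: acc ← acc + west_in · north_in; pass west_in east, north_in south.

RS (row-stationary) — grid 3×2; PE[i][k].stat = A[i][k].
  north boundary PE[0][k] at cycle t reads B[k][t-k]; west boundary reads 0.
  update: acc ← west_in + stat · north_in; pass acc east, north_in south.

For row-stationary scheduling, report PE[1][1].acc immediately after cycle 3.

RS 3×2: PE[1][1] cycle-by-cycle (with neighbour feeds):
  cycle 0: PE[0][1] → acc 0, east 0, south 0
  cycle 0: PE[1][0] → acc 0, east 0, south 0
  cycle 0: PE[1][1] → acc 0, east 0, south 0
  cycle 1: PE[0][1] → acc 52, east 52, south 4
  cycle 1: PE[1][0] → acc 8, east 8, south 8
  cycle 1: PE[1][1] → acc 0, east 0, south 0
  cycle 2: PE[0][1] → acc 8, east 8, south 2
  cycle 2: PE[1][0] → acc 1, east 1, south 1
  cycle 2: PE[1][1] → acc 24, east 24, south 4
  cycle 3: PE[0][1] → acc 0, east 0, south 0
  cycle 3: PE[1][0] → acc 0, east 0, south 0
  cycle 3: PE[1][1] → acc 9, east 9, south 2

PE[1][1].acc = 9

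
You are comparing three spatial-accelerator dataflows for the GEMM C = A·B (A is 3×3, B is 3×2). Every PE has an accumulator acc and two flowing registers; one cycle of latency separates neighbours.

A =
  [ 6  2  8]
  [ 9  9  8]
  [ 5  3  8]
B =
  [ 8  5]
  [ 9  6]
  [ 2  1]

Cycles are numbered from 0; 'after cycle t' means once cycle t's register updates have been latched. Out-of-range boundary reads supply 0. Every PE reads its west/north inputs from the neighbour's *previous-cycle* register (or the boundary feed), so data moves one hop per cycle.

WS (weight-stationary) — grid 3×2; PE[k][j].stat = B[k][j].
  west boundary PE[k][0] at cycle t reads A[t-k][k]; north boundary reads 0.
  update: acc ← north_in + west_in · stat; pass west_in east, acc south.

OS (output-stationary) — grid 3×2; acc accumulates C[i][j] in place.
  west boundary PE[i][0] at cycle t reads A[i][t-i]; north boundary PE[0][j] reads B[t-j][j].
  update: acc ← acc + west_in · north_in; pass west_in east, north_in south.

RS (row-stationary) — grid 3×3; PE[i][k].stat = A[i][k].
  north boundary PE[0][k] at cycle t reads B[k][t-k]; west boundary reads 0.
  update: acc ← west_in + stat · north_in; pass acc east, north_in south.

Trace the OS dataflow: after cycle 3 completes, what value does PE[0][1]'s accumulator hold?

PE[0][1].acc = 50

OS 3×2: PE[0][1] cycle-by-cycle (with neighbour feeds):
  after 0 — PE[0][0] acc=48, pass-E 6, pass-S 8
  after 0 — PE[0][1] acc=0, pass-E 0, pass-S 0
  after 1 — PE[0][0] acc=66, pass-E 2, pass-S 9
  after 1 — PE[0][1] acc=30, pass-E 6, pass-S 5
  after 2 — PE[0][0] acc=82, pass-E 8, pass-S 2
  after 2 — PE[0][1] acc=42, pass-E 2, pass-S 6
  after 3 — PE[0][0] acc=82, pass-E 0, pass-S 0
  after 3 — PE[0][1] acc=50, pass-E 8, pass-S 1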